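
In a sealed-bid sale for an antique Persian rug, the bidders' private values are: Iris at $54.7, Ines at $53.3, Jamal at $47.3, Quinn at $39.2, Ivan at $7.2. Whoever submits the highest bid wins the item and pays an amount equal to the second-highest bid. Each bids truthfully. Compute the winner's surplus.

Ranking the bids: Iris $54.7 > Ines $53.3 > Jamal $47.3 > Quinn $39.2 > Ivan $7.2.
Iris wins with the top bid and pays the second-highest, $53.3.
Surplus = $54.7 − $53.3 = $1.4.

Winner's surplus: $1.4.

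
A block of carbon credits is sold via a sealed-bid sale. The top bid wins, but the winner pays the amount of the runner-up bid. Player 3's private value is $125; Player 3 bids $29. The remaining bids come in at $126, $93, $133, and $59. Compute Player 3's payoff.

$0

Highest competing bid: $133.
Player 3's bid $29 is not the highest, so Player 3 loses, pays nothing, and earns zero payoff.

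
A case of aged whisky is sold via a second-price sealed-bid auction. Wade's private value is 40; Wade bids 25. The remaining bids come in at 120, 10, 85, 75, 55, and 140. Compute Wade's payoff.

Payoff = 0.

Highest competing bid: 140.
Wade's bid 25 is not the highest, so Wade loses, pays nothing, and earns zero payoff.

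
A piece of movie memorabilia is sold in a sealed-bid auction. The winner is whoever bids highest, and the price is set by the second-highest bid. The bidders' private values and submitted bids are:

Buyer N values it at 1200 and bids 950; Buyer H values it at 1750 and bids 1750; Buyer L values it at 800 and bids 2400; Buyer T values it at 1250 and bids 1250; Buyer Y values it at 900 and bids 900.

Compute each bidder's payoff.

Payoffs: Buyer N 0, Buyer H 0, Buyer L -950, Buyer T 0, Buyer Y 0.

Sorted high to low: Buyer L 2400, then Buyer H 1750, then Buyer T 1250, then Buyer N 950, then Buyer Y 900.
Buyer L has the top bid and wins; the price is the second-highest bid, 1750.
Buyer L's payoff = 800 − 1750 = -950. All other bidders lose, so their payoff is 0.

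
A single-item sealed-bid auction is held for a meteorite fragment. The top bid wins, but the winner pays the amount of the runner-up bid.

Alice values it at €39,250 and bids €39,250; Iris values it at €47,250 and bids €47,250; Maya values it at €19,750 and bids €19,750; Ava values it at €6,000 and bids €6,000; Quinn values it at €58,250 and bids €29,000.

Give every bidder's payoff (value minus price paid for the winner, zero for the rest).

Bids in descending order: Iris €47,250; Alice €39,250; Quinn €29,000; Maya €19,750; Ava €6,000.
Iris has the top bid and wins; the price is the second-highest bid, €39,250.
Iris's payoff = €47,250 − €39,250 = €8,000. All other bidders lose, so their payoff is 0.

Alice €0, Iris €8,000, Maya €0, Ava €0, Quinn €0.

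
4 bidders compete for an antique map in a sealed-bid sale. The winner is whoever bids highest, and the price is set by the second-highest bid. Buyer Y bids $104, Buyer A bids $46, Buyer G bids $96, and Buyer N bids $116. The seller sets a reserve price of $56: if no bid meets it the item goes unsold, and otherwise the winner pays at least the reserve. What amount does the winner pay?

$104

Ordered from highest: Buyer N $116; Buyer Y $104; Buyer G $96; Buyer A $46.
Buyer N has the highest bid, so Buyer N wins.
The second-highest bid is $104, which exceeds the reserve, so that sets the price.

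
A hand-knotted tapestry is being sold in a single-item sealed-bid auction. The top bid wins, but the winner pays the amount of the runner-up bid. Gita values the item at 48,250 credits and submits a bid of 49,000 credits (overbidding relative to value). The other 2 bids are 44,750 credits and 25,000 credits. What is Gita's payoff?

Gita's payoff: 3,500 credits.

Highest competing bid: 44,750 credits.
Gita's bid 49,000 credits is the highest overall, so Gita wins and pays the second-highest bid, 44,750 credits.
Payoff = value − price = 48,250 credits − 44,750 credits = 3,500 credits.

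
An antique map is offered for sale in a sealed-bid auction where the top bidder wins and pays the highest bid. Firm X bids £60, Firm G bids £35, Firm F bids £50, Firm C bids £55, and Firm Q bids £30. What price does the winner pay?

Ranking the bids: Firm X £60 > Firm C £55 > Firm F £50 > Firm G £35 > Firm Q £30.
Firm X is the highest bidder, so Firm X wins.
Under the first-price rule, the price is the highest bid: £60.

Price paid: £60.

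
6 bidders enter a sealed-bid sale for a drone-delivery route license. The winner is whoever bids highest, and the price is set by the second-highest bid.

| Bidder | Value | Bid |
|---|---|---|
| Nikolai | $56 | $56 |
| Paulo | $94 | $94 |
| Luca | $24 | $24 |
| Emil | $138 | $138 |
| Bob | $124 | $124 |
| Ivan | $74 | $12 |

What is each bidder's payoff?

Ordered from highest: Emil $138, then Bob $124, then Paulo $94, then Nikolai $56, then Luca $24, then Ivan $12.
Emil has the top bid and wins; the price is the second-highest bid, $124.
Emil's payoff = $138 − $124 = $14. All other bidders lose, so their payoff is 0.

Payoffs: Nikolai $0, Paulo $0, Luca $0, Emil $14, Bob $0, Ivan $0.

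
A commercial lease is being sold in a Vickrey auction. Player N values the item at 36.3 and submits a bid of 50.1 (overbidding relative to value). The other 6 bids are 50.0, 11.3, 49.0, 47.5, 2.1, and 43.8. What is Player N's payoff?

Highest competing bid: 50.0.
Player N's bid 50.1 is the highest overall, so Player N wins and pays the second-highest bid, 50.0.
Payoff = value − price = 36.3 − 50.0 = -13.7.

-13.7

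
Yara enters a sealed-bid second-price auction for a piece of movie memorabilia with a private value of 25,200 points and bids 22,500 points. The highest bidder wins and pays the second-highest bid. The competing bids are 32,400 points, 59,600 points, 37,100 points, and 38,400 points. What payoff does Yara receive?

Highest competing bid: 59,600 points.
Yara's bid 22,500 points is not the highest, so Yara loses, pays nothing, and earns zero payoff.

Payoff = 0 points.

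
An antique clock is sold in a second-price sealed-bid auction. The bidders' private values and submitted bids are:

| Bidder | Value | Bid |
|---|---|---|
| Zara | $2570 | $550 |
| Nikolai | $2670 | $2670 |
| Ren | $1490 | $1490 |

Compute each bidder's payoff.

Payoffs: Zara $0, Nikolai $1180, Ren $0.

Ordered from highest: Nikolai $2670, then Ren $1490, then Zara $550.
Nikolai has the top bid and wins; the price is the second-highest bid, $1490.
Nikolai's payoff = $2670 − $1490 = $1180. All other bidders lose, so their payoff is 0.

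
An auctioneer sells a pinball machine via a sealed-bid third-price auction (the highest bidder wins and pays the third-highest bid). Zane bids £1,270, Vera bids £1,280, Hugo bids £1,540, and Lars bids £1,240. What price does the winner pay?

Price paid: £1,270.

Ranking the bids: Hugo £1,540; Vera £1,280; Zane £1,270; Lars £1,240.
Hugo is the highest bidder, so Hugo wins.
Under the third-price rule, the price is the third-highest bid: £1,270.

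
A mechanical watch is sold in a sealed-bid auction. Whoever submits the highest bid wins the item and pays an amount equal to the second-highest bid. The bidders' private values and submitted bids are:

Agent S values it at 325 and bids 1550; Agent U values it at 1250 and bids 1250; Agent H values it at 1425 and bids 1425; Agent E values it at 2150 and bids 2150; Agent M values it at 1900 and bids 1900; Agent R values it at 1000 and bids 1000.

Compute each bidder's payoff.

Agent S 0, Agent U 0, Agent H 0, Agent E 250, Agent M 0, Agent R 0.

Sorted high to low: Agent E 2150, then Agent M 1900, then Agent S 1550, then Agent H 1425, then Agent U 1250, then Agent R 1000.
Agent E has the top bid and wins; the price is the second-highest bid, 1900.
Agent E's payoff = 2150 − 1900 = 250. All other bidders lose, so their payoff is 0.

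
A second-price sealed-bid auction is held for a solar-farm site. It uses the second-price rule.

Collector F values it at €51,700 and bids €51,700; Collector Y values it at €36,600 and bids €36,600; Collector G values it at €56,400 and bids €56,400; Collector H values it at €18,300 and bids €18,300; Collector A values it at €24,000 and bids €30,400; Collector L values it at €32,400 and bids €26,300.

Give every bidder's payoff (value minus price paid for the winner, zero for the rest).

Payoffs: Collector F €0, Collector Y €0, Collector G €4,700, Collector H €0, Collector A €0, Collector L €0.

Ranking the bids: Collector G €56,400; Collector F €51,700; Collector Y €36,600; Collector A €30,400; Collector L €26,300; Collector H €18,300.
Collector G has the top bid and wins; the price is the second-highest bid, €51,700.
Collector G's payoff = €56,400 − €51,700 = €4,700. All other bidders lose, so their payoff is 0.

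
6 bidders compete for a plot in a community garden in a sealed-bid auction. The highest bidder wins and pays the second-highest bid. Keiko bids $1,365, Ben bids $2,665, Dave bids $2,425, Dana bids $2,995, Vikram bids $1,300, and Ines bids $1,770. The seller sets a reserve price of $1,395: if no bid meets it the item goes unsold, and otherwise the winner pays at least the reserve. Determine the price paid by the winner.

Sorted high to low: Dana $2,995; Ben $2,665; Dave $2,425; Ines $1,770; Keiko $1,365; Vikram $1,300.
Dana has the highest bid, so Dana wins.
The second-highest bid is $2,665, which exceeds the reserve, so that sets the price.

$2,665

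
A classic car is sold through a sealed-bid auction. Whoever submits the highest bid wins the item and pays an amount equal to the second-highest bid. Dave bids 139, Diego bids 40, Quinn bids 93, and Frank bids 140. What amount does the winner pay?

Ranking the bids: Frank 140; Dave 139; Quinn 93; Diego 40.
Frank has the highest bid, so Frank wins.
The second-highest bid is 139, so that is what Frank pays.

The winner pays 139.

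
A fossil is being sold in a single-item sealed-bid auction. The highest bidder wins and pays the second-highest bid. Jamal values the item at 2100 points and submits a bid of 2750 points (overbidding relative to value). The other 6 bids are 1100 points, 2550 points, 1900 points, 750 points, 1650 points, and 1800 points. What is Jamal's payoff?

Highest competing bid: 2550 points.
Jamal's bid 2750 points is the highest overall, so Jamal wins and pays the second-highest bid, 2550 points.
Payoff = value − price = 2100 points − 2550 points = -450 points.
Overbidding won the item at a price above value — truthful bidding would have avoided this loss.

-450 points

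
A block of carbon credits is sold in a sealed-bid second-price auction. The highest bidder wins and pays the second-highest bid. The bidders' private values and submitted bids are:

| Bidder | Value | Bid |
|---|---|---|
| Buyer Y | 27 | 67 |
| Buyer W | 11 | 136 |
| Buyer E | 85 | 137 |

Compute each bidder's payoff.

Buyer Y 0, Buyer W 0, Buyer E -51.

Sorted high to low: Buyer E 137; Buyer W 136; Buyer Y 67.
Buyer E has the top bid and wins; the price is the second-highest bid, 136.
Buyer E's payoff = 85 − 136 = -51. All other bidders lose, so their payoff is 0.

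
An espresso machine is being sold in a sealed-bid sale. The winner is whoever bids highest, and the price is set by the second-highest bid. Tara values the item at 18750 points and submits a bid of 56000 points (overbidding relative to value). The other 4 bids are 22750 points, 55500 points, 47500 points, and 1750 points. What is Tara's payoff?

Tara's payoff: -36750 points.

Highest competing bid: 55500 points.
Tara's bid 56000 points is the highest overall, so Tara wins and pays the second-highest bid, 55500 points.
Payoff = value − price = 18750 points − 55500 points = -36750 points.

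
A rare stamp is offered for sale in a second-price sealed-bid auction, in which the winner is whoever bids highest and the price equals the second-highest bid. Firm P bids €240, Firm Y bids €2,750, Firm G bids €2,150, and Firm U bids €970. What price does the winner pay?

Price paid: €2,150.

Bids in descending order: Firm Y €2,750 > Firm G €2,150 > Firm U €970 > Firm P €240.
Firm Y is the highest bidder, so Firm Y wins.
Under the second-price rule, the price is the second-highest bid: €2,150.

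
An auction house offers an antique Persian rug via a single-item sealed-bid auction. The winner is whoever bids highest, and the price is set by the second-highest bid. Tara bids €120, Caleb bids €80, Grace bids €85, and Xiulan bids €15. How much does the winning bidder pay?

Ordered from highest: Tara €120; Grace €85; Caleb €80; Xiulan €15.
Tara has the highest bid, so Tara wins.
The second-highest bid is €85, so that is what Tara pays.

The winner pays €85.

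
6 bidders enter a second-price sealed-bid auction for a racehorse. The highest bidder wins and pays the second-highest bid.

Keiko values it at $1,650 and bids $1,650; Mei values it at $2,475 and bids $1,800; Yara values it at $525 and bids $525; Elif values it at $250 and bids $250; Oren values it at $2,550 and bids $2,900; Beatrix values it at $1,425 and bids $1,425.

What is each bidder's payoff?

Payoffs: Keiko $0, Mei $0, Yara $0, Elif $0, Oren $750, Beatrix $0.

Ranking the bids: Oren $2,900 > Mei $1,800 > Keiko $1,650 > Beatrix $1,425 > Yara $525 > Elif $250.
Oren has the top bid and wins; the price is the second-highest bid, $1,800.
Oren's payoff = $2,550 − $1,800 = $750. All other bidders lose, so their payoff is 0.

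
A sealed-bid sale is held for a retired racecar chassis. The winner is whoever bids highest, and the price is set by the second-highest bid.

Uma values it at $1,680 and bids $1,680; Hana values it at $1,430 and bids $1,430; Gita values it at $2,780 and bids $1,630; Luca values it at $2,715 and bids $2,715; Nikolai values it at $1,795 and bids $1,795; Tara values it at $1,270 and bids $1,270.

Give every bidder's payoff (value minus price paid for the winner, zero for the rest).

Uma $0, Hana $0, Gita $0, Luca $920, Nikolai $0, Tara $0.

Sorted high to low: Luca $2,715, then Nikolai $1,795, then Uma $1,680, then Gita $1,630, then Hana $1,430, then Tara $1,270.
Luca has the top bid and wins; the price is the second-highest bid, $1,795.
Luca's payoff = $2,715 − $1,795 = $920. All other bidders lose, so their payoff is 0.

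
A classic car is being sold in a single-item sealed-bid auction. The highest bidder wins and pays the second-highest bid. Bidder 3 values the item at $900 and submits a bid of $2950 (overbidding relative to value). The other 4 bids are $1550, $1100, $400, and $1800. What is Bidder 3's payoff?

Highest competing bid: $1800.
Bidder 3's bid $2950 is the highest overall, so Bidder 3 wins and pays the second-highest bid, $1800.
Payoff = value − price = $900 − $1800 = -$900.

Payoff = -$900.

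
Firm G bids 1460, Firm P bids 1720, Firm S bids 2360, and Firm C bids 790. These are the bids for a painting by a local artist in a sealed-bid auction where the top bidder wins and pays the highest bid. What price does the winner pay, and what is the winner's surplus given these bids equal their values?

Price 2360; surplus 0.

Bids in descending order: Firm S 2360, then Firm P 1720, then Firm G 1460, then Firm C 790.
Firm S is the highest bidder, so Firm S wins.
Under the first-price rule, the price is the highest bid: 2360.
Surplus = 2360 − 2360 = 0.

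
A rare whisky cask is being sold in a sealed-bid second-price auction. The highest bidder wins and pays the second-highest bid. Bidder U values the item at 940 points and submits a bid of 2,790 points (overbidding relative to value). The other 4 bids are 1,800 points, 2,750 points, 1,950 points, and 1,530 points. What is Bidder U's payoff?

Highest competing bid: 2,750 points.
Bidder U's bid 2,790 points is the highest overall, so Bidder U wins and pays the second-highest bid, 2,750 points.
Payoff = value − price = 940 points − 2,750 points = -1,810 points.

Payoff = -1,810 points.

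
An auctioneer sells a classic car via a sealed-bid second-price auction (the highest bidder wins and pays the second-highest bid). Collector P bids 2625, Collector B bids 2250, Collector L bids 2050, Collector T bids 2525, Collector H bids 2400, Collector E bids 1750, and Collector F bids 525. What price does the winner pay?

Ranking the bids: Collector P 2625, then Collector T 2525, then Collector H 2400, then Collector B 2250, then Collector L 2050, then Collector E 1750, then Collector F 525.
Collector P is the highest bidder, so Collector P wins.
Under the second-price rule, the price is the second-highest bid: 2525.

2525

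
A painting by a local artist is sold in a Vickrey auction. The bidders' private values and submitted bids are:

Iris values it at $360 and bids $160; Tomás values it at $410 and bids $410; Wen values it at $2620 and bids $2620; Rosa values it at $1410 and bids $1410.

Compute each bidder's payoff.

Ordered from highest: Wen $2620 > Rosa $1410 > Tomás $410 > Iris $160.
Wen has the top bid and wins; the price is the second-highest bid, $1410.
Wen's payoff = $2620 − $1410 = $1210. All other bidders lose, so their payoff is 0.

Iris $0, Tomás $0, Wen $1210, Rosa $0.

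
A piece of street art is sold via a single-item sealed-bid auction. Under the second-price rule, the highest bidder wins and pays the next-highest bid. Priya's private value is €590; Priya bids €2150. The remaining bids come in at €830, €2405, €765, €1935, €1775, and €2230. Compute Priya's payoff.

Highest competing bid: €2405.
Priya's bid €2150 is not the highest, so Priya loses, pays nothing, and earns zero payoff.

€0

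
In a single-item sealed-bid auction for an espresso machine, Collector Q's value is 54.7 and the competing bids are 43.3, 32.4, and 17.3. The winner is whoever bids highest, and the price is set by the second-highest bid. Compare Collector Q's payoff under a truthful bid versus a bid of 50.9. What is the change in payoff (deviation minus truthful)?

Payoff change: 0.0.

The highest competing bid is 43.3.
Bidding truthfully at 54.7: Collector Q has the top bid, wins, and pays the second-highest bid 43.3. Payoff = 54.7 − 43.3 = 11.4.
Bidding 50.9: Collector Q has the top bid, wins, and pays the second-highest bid 43.3. Payoff = 54.7 − 43.3 = 11.4.
Change = 11.4 − 11.4 = 0.0.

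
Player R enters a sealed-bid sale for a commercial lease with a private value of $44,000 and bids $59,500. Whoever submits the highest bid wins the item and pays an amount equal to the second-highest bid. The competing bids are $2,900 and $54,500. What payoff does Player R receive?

Highest competing bid: $54,500.
Player R's bid $59,500 is the highest overall, so Player R wins and pays the second-highest bid, $54,500.
Payoff = value − price = $44,000 − $54,500 = -$10,500.
Overbidding won the item at a price above value — truthful bidding would have avoided this loss.

-$10,500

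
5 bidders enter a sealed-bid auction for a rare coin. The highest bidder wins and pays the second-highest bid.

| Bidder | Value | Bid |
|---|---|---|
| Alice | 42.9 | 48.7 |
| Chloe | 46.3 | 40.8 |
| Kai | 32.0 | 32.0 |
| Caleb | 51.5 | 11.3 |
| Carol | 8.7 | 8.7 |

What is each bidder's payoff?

Payoffs: Alice 2.1, Chloe 0.0, Kai 0.0, Caleb 0.0, Carol 0.0.

Sorted high to low: Alice 48.7; Chloe 40.8; Kai 32.0; Caleb 11.3; Carol 8.7.
Alice has the top bid and wins; the price is the second-highest bid, 40.8.
Alice's payoff = 42.9 − 40.8 = 2.1. All other bidders lose, so their payoff is 0.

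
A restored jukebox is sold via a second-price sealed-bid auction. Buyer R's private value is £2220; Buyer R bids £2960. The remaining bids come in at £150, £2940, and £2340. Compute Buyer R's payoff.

-£720

Highest competing bid: £2940.
Buyer R's bid £2960 is the highest overall, so Buyer R wins and pays the second-highest bid, £2940.
Payoff = value − price = £2220 − £2940 = -£720.
Overbidding won the item at a price above value — truthful bidding would have avoided this loss.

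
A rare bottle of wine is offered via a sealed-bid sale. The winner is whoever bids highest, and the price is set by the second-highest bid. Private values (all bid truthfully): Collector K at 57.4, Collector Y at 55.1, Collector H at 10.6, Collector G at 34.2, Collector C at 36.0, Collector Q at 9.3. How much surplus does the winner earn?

Winner's surplus: 2.3.

Sorted high to low: Collector K 57.4, then Collector Y 55.1, then Collector C 36.0, then Collector G 34.2, then Collector H 10.6, then Collector Q 9.3.
Collector K wins with the top bid and pays the second-highest, 55.1.
Surplus = 57.4 − 55.1 = 2.3.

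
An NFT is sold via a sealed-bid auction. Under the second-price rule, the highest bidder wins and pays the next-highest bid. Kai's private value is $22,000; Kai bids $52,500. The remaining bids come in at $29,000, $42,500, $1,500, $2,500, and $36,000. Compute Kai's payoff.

Kai's payoff: -$20,500.

Highest competing bid: $42,500.
Kai's bid $52,500 is the highest overall, so Kai wins and pays the second-highest bid, $42,500.
Payoff = value − price = $22,000 − $42,500 = -$20,500.
Overbidding won the item at a price above value — truthful bidding would have avoided this loss.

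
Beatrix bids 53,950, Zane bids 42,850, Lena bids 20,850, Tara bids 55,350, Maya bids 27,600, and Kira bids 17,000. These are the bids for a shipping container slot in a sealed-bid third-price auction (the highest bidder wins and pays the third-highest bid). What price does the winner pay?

Price paid: 42,850.

Bids in descending order: Tara 55,350; Beatrix 53,950; Zane 42,850; Maya 27,600; Lena 20,850; Kira 17,000.
Tara is the highest bidder, so Tara wins.
Under the third-price rule, the price is the third-highest bid: 42,850.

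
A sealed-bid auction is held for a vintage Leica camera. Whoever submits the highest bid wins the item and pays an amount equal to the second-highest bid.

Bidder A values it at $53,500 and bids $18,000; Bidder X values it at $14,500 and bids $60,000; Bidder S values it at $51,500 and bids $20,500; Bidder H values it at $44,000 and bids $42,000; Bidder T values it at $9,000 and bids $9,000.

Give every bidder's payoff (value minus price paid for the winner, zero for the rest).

Bids in descending order: Bidder X $60,000, then Bidder H $42,000, then Bidder S $20,500, then Bidder A $18,000, then Bidder T $9,000.
Bidder X has the top bid and wins; the price is the second-highest bid, $42,000.
Bidder X's payoff = $14,500 − $42,000 = -$27,500. All other bidders lose, so their payoff is 0.

Bidder A $0, Bidder X -$27,500, Bidder S $0, Bidder H $0, Bidder T $0.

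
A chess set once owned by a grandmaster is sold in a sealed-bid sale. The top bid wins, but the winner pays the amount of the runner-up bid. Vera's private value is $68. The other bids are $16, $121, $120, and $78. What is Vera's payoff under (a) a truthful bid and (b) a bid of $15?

(a) $0  (b) $0

The highest competing bid is $121.
Bidding truthfully at $68: the top bid is $121 (a rival), so Vera loses. Payoff = $0.
Bidding $15: the top bid is $121 (a rival), so Vera loses. Payoff = $0.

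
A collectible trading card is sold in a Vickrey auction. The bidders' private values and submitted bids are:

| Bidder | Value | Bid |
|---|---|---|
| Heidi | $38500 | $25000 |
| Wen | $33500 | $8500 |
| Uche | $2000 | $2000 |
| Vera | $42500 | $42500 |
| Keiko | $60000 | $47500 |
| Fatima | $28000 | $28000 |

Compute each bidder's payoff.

Heidi $0, Wen $0, Uche $0, Vera $0, Keiko $17500, Fatima $0.

Sorted high to low: Keiko $47500; Vera $42500; Fatima $28000; Heidi $25000; Wen $8500; Uche $2000.
Keiko has the top bid and wins; the price is the second-highest bid, $42500.
Keiko's payoff = $60000 − $42500 = $17500. All other bidders lose, so their payoff is 0.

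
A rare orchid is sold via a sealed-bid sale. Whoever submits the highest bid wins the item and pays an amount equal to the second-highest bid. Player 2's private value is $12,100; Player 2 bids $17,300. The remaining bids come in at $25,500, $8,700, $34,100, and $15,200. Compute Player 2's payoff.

Highest competing bid: $34,100.
Player 2's bid $17,300 is not the highest, so Player 2 loses, pays nothing, and earns zero payoff.

The bidder's payoff: $0.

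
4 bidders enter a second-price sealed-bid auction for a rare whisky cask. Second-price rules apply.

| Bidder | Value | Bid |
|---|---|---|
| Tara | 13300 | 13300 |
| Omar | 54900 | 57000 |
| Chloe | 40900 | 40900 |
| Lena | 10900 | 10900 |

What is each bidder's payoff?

Ranking the bids: Omar 57000; Chloe 40900; Tara 13300; Lena 10900.
Omar has the top bid and wins; the price is the second-highest bid, 40900.
Omar's payoff = 54900 − 40900 = 14000. All other bidders lose, so their payoff is 0.

Tara 0, Omar 14000, Chloe 0, Lena 0.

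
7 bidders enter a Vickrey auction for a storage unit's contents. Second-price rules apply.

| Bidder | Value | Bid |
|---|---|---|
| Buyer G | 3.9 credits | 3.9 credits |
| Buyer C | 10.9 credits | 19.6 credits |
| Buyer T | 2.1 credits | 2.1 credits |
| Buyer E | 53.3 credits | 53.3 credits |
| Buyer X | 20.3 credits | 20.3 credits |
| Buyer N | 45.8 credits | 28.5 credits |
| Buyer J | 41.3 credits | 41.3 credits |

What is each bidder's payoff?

Buyer G 0.0 credits, Buyer C 0.0 credits, Buyer T 0.0 credits, Buyer E 12.0 credits, Buyer X 0.0 credits, Buyer N 0.0 credits, Buyer J 0.0 credits.

Bids in descending order: Buyer E 53.3 credits; Buyer J 41.3 credits; Buyer N 28.5 credits; Buyer X 20.3 credits; Buyer C 19.6 credits; Buyer G 3.9 credits; Buyer T 2.1 credits.
Buyer E has the top bid and wins; the price is the second-highest bid, 41.3 credits.
Buyer E's payoff = 53.3 credits − 41.3 credits = 12.0 credits. All other bidders lose, so their payoff is 0.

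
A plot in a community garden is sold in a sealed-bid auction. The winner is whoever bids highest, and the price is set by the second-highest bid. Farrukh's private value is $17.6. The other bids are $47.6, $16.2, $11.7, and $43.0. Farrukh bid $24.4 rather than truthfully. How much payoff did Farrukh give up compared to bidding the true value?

$0.0

The highest competing bid is $47.6.
Bidding truthfully at $17.6: the top bid is $47.6 (a rival), so Farrukh loses. Payoff = $0.0.
Bidding $24.4: the top bid is $47.6 (a rival), so Farrukh loses. Payoff = $0.0.
Regret = truthful payoff − actual payoff = $0.0 − $0.0 = $0.0.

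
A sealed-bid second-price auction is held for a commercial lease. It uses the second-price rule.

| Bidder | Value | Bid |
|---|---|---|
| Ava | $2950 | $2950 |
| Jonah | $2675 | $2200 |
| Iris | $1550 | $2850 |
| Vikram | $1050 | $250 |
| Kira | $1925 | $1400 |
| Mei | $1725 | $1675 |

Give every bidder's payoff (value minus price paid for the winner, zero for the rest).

Ranking the bids: Ava $2950; Iris $2850; Jonah $2200; Mei $1675; Kira $1400; Vikram $250.
Ava has the top bid and wins; the price is the second-highest bid, $2850.
Ava's payoff = $2950 − $2850 = $100. All other bidders lose, so their payoff is 0.

Payoffs: Ava $100, Jonah $0, Iris $0, Vikram $0, Kira $0, Mei $0.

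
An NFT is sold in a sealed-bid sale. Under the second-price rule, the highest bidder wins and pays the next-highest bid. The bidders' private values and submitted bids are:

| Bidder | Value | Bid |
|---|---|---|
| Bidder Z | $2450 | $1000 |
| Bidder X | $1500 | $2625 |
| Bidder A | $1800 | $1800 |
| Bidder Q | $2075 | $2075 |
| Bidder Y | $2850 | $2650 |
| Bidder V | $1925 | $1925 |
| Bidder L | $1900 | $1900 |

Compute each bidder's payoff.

Payoffs: Bidder Z $0, Bidder X $0, Bidder A $0, Bidder Q $0, Bidder Y $225, Bidder V $0, Bidder L $0.

Ranking the bids: Bidder Y $2650; Bidder X $2625; Bidder Q $2075; Bidder V $1925; Bidder L $1900; Bidder A $1800; Bidder Z $1000.
Bidder Y has the top bid and wins; the price is the second-highest bid, $2625.
Bidder Y's payoff = $2850 − $2625 = $225. All other bidders lose, so their payoff is 0.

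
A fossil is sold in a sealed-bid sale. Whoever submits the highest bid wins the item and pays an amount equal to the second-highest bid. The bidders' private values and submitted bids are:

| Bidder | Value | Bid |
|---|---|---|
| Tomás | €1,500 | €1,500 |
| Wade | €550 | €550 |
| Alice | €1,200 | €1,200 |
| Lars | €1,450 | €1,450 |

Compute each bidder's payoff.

Sorted high to low: Tomás €1,500, then Lars €1,450, then Alice €1,200, then Wade €550.
Tomás has the top bid and wins; the price is the second-highest bid, €1,450.
Tomás's payoff = €1,500 − €1,450 = €50. All other bidders lose, so their payoff is 0.

Payoffs: Tomás €50, Wade €0, Alice €0, Lars €0.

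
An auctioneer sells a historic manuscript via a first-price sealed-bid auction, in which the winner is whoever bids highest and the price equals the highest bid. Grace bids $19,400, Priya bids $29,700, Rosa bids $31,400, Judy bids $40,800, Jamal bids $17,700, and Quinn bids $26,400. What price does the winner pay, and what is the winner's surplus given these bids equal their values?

Price $40,800; surplus $0.

Ordered from highest: Judy $40,800, then Rosa $31,400, then Priya $29,700, then Quinn $26,400, then Grace $19,400, then Jamal $17,700.
Judy is the highest bidder, so Judy wins.
Under the first-price rule, the price is the highest bid: $40,800.
Surplus = $40,800 − $40,800 = $0.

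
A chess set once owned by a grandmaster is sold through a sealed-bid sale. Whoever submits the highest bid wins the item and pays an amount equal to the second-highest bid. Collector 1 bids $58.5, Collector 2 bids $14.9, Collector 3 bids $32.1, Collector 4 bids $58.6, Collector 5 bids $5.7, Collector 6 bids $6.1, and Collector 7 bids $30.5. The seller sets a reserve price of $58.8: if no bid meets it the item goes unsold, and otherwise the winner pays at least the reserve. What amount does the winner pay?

unsold

Ordered from highest: Collector 4 $58.6 > Collector 1 $58.5 > Collector 3 $32.1 > Collector 7 $30.5 > Collector 2 $14.9 > Collector 6 $6.1 > Collector 5 $5.7.
The top bid $58.6 is below the reserve $58.8, so the item goes unsold and nothing is paid.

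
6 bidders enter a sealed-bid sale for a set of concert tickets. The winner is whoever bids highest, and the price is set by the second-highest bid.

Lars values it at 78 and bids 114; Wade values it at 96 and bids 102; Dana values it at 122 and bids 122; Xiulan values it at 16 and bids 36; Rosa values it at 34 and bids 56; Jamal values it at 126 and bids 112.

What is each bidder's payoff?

Ordered from highest: Dana 122; Lars 114; Jamal 112; Wade 102; Rosa 56; Xiulan 36.
Dana has the top bid and wins; the price is the second-highest bid, 114.
Dana's payoff = 122 − 114 = 8. All other bidders lose, so their payoff is 0.

Lars 0, Wade 0, Dana 8, Xiulan 0, Rosa 0, Jamal 0.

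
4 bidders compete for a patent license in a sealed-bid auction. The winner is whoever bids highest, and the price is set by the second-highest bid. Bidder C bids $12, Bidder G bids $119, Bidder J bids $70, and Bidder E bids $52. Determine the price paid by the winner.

Price paid: $70.

Sorted high to low: Bidder G $119, then Bidder J $70, then Bidder E $52, then Bidder C $12.
Bidder G has the highest bid, so Bidder G wins.
The second-highest bid is $70, so that is what Bidder G pays.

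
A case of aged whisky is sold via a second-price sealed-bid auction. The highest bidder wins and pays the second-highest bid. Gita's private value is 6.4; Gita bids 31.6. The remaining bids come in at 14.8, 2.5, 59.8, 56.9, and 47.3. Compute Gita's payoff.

Highest competing bid: 59.8.
Gita's bid 31.6 is not the highest, so Gita loses, pays nothing, and earns zero payoff.

0.0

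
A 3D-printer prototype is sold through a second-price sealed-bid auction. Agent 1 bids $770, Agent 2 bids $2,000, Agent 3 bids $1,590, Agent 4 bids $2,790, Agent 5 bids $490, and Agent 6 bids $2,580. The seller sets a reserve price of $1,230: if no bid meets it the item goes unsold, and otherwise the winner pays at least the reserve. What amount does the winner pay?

Ranking the bids: Agent 4 $2,790, then Agent 6 $2,580, then Agent 2 $2,000, then Agent 3 $1,590, then Agent 1 $770, then Agent 5 $490.
Agent 4 has the highest bid, so Agent 4 wins.
The second-highest bid is $2,580, which exceeds the reserve, so that sets the price.

Price paid: $2,580.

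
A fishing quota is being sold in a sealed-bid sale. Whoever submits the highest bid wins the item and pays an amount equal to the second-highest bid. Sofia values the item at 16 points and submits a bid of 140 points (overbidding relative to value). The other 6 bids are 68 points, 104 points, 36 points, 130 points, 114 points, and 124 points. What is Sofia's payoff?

Highest competing bid: 130 points.
Sofia's bid 140 points is the highest overall, so Sofia wins and pays the second-highest bid, 130 points.
Payoff = value − price = 16 points − 130 points = -114 points.

Sofia's payoff: -114 points.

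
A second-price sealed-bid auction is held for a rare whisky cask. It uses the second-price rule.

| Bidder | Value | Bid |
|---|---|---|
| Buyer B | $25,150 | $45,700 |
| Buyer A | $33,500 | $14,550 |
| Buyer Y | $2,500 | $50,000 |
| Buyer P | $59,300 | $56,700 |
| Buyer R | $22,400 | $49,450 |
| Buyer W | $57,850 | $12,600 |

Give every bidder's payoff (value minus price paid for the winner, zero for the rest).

Ranking the bids: Buyer P $56,700; Buyer Y $50,000; Buyer R $49,450; Buyer B $45,700; Buyer A $14,550; Buyer W $12,600.
Buyer P has the top bid and wins; the price is the second-highest bid, $50,000.
Buyer P's payoff = $59,300 − $50,000 = $9,300. All other bidders lose, so their payoff is 0.

Buyer B $0, Buyer A $0, Buyer Y $0, Buyer P $9,300, Buyer R $0, Buyer W $0.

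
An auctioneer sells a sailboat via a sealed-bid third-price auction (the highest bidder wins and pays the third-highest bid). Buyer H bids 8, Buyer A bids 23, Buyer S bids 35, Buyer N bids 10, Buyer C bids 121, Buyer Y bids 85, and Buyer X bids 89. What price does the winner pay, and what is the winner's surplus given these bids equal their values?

Ordered from highest: Buyer C 121, then Buyer X 89, then Buyer Y 85, then Buyer S 35, then Buyer A 23, then Buyer N 10, then Buyer H 8.
Buyer C is the highest bidder, so Buyer C wins.
Under the third-price rule, the price is the third-highest bid: 85.
Surplus = 121 − 85 = 36.

Price 85; surplus 36.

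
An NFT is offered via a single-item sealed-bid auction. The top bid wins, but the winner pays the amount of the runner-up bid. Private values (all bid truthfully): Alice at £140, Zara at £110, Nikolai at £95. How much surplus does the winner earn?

Ranking the bids: Alice £140; Zara £110; Nikolai £95.
Alice wins with the top bid and pays the second-highest, £110.
Surplus = £140 − £110 = £30.

£30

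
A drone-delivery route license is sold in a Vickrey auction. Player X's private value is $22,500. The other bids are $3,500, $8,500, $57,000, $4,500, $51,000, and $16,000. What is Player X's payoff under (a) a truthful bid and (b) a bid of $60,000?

(a) $0  (b) -$34,500

The highest competing bid is $57,000.
Bidding truthfully at $22,500: the top bid is $57,000 (a rival), so Player X loses. Payoff = $0.
Bidding $60,000: Player X has the top bid, wins, and pays the second-highest bid $57,000. Payoff = $22,500 − $57,000 = -$34,500.
This is the dominant-strategy logic: truthful bidding weakly beats any alternative.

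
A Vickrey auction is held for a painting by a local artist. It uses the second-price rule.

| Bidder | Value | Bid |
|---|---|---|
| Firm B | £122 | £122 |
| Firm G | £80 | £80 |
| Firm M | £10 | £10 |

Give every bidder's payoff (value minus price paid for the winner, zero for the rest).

Ordered from highest: Firm B £122, then Firm G £80, then Firm M £10.
Firm B has the top bid and wins; the price is the second-highest bid, £80.
Firm B's payoff = £122 − £80 = £42. All other bidders lose, so their payoff is 0.

Payoffs: Firm B £42, Firm G £0, Firm M £0.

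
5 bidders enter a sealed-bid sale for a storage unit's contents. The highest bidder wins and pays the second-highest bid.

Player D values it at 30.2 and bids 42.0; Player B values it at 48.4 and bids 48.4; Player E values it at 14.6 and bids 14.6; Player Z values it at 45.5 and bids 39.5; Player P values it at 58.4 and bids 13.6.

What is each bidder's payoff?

Payoffs: Player D 0.0, Player B 6.4, Player E 0.0, Player Z 0.0, Player P 0.0.

Ordered from highest: Player B 48.4; Player D 42.0; Player Z 39.5; Player E 14.6; Player P 13.6.
Player B has the top bid and wins; the price is the second-highest bid, 42.0.
Player B's payoff = 48.4 − 42.0 = 6.4. All other bidders lose, so their payoff is 0.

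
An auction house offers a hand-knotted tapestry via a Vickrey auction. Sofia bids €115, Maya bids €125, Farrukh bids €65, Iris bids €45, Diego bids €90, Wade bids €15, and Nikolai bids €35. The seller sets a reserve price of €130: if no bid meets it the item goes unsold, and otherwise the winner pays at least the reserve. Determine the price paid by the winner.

Ranking the bids: Maya €125; Sofia €115; Diego €90; Farrukh €65; Iris €45; Nikolai €35; Wade €15.
The top bid €125 is below the reserve €130, so the item goes unsold and nothing is paid.

unsold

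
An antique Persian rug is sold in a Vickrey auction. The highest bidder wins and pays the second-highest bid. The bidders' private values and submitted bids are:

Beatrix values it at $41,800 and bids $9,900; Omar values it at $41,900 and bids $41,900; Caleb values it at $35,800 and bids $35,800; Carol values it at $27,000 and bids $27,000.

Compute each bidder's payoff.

Ordered from highest: Omar $41,900 > Caleb $35,800 > Carol $27,000 > Beatrix $9,900.
Omar has the top bid and wins; the price is the second-highest bid, $35,800.
Omar's payoff = $41,900 − $35,800 = $6,100. All other bidders lose, so their payoff is 0.

Payoffs: Beatrix $0, Omar $6,100, Caleb $0, Carol $0.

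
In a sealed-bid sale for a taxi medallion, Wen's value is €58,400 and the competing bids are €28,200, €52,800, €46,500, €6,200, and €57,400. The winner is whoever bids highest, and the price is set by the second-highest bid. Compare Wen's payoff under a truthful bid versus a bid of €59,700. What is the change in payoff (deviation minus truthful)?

Change in payoff: €0.

The highest competing bid is €57,400.
Bidding truthfully at €58,400: Wen has the top bid, wins, and pays the second-highest bid €57,400. Payoff = €58,400 − €57,400 = €1,000.
Bidding €59,700: Wen has the top bid, wins, and pays the second-highest bid €57,400. Payoff = €58,400 − €57,400 = €1,000.
Change = €1,000 − €1,000 = €0.
The bid only affects whether you win, not the price — here both bids land on the same side of the top rival bid, so the deviation is payoff-neutral.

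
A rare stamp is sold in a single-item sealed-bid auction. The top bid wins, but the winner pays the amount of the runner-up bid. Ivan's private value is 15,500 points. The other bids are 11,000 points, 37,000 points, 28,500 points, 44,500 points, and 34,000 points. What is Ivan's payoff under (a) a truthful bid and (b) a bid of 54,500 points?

Truthful: 0 points; alternative: -29,000 points.

The highest competing bid is 44,500 points.
Bidding truthfully at 15,500 points: the top bid is 44,500 points (a rival), so Ivan loses. Payoff = 0 points.
Bidding 54,500 points: Ivan has the top bid, wins, and pays the second-highest bid 44,500 points. Payoff = 15,500 points − 44,500 points = -29,000 points.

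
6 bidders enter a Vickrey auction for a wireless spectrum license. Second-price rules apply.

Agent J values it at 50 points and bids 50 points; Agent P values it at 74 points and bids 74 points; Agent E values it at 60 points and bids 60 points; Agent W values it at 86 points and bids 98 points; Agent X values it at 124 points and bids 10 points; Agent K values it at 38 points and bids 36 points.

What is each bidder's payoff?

Agent J 0 points, Agent P 0 points, Agent E 0 points, Agent W 12 points, Agent X 0 points, Agent K 0 points.

Ordered from highest: Agent W 98 points, then Agent P 74 points, then Agent E 60 points, then Agent J 50 points, then Agent K 36 points, then Agent X 10 points.
Agent W has the top bid and wins; the price is the second-highest bid, 74 points.
Agent W's payoff = 86 points − 74 points = 12 points. All other bidders lose, so their payoff is 0.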